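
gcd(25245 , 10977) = 3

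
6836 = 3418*2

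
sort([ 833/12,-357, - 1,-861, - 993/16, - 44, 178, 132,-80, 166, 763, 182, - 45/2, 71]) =[ - 861, - 357, - 80, - 993/16, - 44,-45/2, - 1, 833/12,71,132, 166, 178, 182, 763]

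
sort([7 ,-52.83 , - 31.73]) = [ - 52.83,-31.73, 7 ] 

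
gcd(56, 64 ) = 8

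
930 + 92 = 1022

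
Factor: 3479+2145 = 5624 = 2^3 *19^1* 37^1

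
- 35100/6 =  - 5850 = -5850.00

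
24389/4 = 6097 +1/4 = 6097.25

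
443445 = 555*799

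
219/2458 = 219/2458 = 0.09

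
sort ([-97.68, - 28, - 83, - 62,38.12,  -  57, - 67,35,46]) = [ - 97.68, - 83, - 67, - 62, - 57, - 28, 35,38.12,46]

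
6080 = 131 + 5949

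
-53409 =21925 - 75334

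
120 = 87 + 33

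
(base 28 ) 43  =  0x73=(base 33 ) 3G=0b1110011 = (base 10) 115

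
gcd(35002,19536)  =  814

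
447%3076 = 447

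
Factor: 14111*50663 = 29^1*103^1 *137^1*1747^1  =  714905593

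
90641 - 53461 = 37180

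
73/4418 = 73/4418 = 0.02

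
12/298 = 6/149 = 0.04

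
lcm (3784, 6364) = 140008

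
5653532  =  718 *7874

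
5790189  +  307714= 6097903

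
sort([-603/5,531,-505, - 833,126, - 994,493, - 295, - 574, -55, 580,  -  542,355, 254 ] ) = [ - 994, - 833 ,-574, - 542, - 505, -295, - 603/5, - 55, 126,254, 355, 493 , 531,580] 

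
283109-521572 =-238463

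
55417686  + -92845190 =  - 37427504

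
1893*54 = 102222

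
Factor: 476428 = 2^2*119107^1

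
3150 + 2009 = 5159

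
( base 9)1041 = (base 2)1011111110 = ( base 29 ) qc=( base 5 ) 11031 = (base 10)766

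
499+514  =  1013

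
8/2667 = 8/2667= 0.00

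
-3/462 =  - 1 + 153/154 = - 0.01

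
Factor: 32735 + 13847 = 2^1*23291^1 =46582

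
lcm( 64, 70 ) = 2240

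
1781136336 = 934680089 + 846456247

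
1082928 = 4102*264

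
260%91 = 78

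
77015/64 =1203 + 23/64   =  1203.36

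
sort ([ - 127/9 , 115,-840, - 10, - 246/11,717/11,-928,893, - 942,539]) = [  -  942, - 928, - 840, - 246/11, - 127/9, - 10,717/11,115, 539,893]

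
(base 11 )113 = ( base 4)2013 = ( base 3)12000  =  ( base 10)135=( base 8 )207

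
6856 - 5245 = 1611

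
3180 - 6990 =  - 3810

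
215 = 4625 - 4410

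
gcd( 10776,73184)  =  8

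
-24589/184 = -24589/184 = - 133.64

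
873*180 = 157140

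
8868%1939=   1112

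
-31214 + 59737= 28523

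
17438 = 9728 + 7710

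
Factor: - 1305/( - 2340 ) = 29/52= 2^(-2)*13^( - 1)*29^1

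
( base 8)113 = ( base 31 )2D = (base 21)3c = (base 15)50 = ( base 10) 75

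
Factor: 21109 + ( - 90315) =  -69206 =-  2^1 * 34603^1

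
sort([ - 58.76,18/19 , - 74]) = [- 74, - 58.76,18/19 ]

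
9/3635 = 9/3635=0.00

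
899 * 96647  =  86885653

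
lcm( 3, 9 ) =9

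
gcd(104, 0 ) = 104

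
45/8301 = 15/2767 = 0.01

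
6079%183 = 40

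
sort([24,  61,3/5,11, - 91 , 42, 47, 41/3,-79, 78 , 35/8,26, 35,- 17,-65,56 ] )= [ - 91,-79, -65,-17,3/5, 35/8, 11, 41/3, 24,  26, 35, 42, 47,56, 61,78 ] 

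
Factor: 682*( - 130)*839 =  - 2^2*5^1 *11^1* 13^1*31^1 * 839^1  =  - 74385740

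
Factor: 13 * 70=910 = 2^1*5^1*7^1*13^1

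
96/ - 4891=- 1 + 4795/4891 = - 0.02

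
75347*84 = 6329148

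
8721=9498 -777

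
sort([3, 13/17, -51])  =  [-51,13/17,3] 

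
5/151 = 5/151 = 0.03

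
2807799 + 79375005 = 82182804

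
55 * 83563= 4595965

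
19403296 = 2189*8864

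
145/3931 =145/3931 = 0.04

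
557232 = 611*912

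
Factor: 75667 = 17^1*4451^1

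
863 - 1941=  - 1078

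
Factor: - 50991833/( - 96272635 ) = 5^(-1)*67^( - 1)*89^( - 1 )*97^1*521^1*1009^1 * 3229^( - 1) 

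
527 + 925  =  1452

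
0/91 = 0 = 0.00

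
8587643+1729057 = 10316700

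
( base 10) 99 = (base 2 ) 1100011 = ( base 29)3c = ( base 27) 3I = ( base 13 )78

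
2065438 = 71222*29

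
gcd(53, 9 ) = 1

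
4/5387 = 4/5387 = 0.00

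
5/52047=5/52047=   0.00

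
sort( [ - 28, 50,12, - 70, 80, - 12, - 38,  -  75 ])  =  [ - 75 , - 70,  -  38, - 28,-12, 12 , 50, 80]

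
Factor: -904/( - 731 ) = 2^3 *17^( - 1 )*43^( - 1 )* 113^1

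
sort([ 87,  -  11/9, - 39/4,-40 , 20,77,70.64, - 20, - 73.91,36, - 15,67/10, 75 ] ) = [ - 73.91,-40, - 20, - 15 , - 39/4, - 11/9,67/10,20,36, 70.64 , 75,  77 , 87 ] 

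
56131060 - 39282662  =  16848398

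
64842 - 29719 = 35123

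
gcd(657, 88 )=1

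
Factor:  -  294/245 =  - 2^1*3^1*5^ ( - 1) = - 6/5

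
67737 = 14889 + 52848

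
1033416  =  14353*72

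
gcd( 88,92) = 4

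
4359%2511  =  1848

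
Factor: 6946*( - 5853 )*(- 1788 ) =72691029144= 2^3*  3^2*23^1*149^1*151^1*1951^1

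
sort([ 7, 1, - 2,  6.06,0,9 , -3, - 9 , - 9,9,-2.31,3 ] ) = [-9,-9, - 3 ,  -  2.31, - 2,0, 1,3, 6.06,7,9, 9]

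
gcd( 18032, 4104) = 8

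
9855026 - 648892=9206134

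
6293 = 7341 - 1048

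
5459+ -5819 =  - 360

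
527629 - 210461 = 317168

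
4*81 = 324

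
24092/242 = 99 + 67/121 = 99.55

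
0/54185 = 0 = 0.00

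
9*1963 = 17667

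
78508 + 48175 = 126683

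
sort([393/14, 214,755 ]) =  [393/14, 214,755 ]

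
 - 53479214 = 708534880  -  762014094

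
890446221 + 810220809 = 1700667030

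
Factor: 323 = 17^1*19^1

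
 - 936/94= - 10 + 2/47=- 9.96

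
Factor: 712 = 2^3 * 89^1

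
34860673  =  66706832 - 31846159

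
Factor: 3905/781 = 5  =  5^1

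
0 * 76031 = 0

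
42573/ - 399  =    -  107 + 40/133 =- 106.70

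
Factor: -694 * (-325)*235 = 2^1*5^3*13^1*47^1*347^1 = 53004250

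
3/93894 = 1/31298 = 0.00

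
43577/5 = 43577/5 = 8715.40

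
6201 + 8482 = 14683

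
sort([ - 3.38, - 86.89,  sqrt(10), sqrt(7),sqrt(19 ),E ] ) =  [ - 86.89,-3.38,sqrt( 7),E , sqrt( 10 ),sqrt(19)]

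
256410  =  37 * 6930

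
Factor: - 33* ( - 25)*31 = 3^1 * 5^2*11^1*31^1 = 25575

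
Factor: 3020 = 2^2*5^1*151^1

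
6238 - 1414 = 4824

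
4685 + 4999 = 9684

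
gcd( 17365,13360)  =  5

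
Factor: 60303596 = 2^2*109^1*138311^1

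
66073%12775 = 2198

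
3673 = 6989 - 3316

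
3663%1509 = 645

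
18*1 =18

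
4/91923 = 4/91923=0.00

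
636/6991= 636/6991  =  0.09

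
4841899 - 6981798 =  - 2139899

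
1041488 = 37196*28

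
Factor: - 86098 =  - 2^1 * 43049^1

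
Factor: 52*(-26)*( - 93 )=125736 =2^3*3^1*13^2*31^1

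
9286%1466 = 490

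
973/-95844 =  - 1 + 13553/13692 = - 0.01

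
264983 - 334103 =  - 69120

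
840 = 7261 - 6421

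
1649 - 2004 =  - 355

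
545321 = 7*77903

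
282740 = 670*422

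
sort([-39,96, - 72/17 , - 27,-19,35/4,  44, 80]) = [ - 39, - 27,  -  19,-72/17,  35/4, 44, 80, 96]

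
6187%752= 171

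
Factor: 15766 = 2^1*7883^1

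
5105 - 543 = 4562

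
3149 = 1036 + 2113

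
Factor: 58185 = 3^3*5^1*431^1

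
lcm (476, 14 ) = 476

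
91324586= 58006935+33317651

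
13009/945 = 13009/945 = 13.77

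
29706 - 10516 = 19190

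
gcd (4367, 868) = 1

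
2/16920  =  1/8460 = 0.00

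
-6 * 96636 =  - 579816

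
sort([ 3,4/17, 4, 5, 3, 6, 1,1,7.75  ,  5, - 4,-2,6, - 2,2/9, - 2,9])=[-4,-2,-2,-2, 2/9, 4/17,1,  1,3,3,4, 5, 5,6, 6, 7.75,  9 ]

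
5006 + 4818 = 9824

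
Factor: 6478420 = 2^2*5^1*13^1 * 24917^1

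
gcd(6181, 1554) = 7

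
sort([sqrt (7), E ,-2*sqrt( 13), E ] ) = [-2*sqrt(13 ), sqrt( 7),E, E ] 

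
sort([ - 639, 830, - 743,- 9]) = [ - 743, - 639, - 9, 830 ]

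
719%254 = 211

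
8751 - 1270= 7481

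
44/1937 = 44/1937 = 0.02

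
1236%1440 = 1236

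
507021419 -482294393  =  24727026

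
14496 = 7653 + 6843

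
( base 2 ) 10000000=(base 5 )1003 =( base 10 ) 128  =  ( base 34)3Q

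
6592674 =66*99889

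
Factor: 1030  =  2^1*5^1 * 103^1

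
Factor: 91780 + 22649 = 114429= 3^1* 7^1* 5449^1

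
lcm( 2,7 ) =14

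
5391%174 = 171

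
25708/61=25708/61 = 421.44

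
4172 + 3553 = 7725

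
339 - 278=61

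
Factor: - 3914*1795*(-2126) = 2^2*5^1*19^1*103^1*359^1*1063^1= 14936489380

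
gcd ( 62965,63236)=1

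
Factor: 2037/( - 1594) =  - 2^ ( - 1 )*3^1*7^1*97^1*797^(  -  1)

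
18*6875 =123750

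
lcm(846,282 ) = 846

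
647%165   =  152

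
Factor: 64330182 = 2^1 *3^2*7^1*439^1*1163^1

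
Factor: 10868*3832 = 2^5*11^1*13^1*19^1*479^1 = 41646176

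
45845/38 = 45845/38 = 1206.45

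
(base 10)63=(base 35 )1S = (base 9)70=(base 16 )3F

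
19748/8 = 4937/2 = 2468.50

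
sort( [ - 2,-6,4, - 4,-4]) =[ - 6,-4,-4,-2,4] 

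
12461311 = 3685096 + 8776215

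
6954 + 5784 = 12738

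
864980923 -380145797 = 484835126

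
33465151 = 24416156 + 9048995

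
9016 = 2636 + 6380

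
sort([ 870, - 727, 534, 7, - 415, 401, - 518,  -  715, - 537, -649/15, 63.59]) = [ - 727, - 715, - 537,-518 , - 415,- 649/15,7, 63.59,401, 534,870] 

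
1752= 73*24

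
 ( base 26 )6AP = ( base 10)4341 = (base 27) 5pl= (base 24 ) 7cl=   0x10F5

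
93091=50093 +42998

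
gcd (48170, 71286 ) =2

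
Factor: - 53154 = -2^1*3^2*2953^1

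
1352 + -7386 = -6034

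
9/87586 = 9/87586=0.00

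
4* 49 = 196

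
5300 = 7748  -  2448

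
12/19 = 12/19 = 0.63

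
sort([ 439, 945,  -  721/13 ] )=[ - 721/13,439,945]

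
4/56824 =1/14206= 0.00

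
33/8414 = 33/8414 =0.00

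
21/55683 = 7/18561 = 0.00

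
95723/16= 5982 + 11/16= 5982.69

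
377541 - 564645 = -187104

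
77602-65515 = 12087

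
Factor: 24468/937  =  2^2*3^1 *937^( - 1)*2039^1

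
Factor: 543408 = 2^4*3^1*11321^1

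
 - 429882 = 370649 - 800531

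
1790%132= 74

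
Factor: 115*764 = 87860 =2^2*5^1*23^1*191^1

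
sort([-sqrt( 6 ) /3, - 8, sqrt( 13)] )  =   [ - 8, - sqrt( 6)/3, sqrt(13)]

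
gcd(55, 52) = 1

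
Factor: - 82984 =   -  2^3 * 11^1*23^1*41^1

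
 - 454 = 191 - 645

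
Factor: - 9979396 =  - 2^2*7^1*31^1*11497^1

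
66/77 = 6/7 = 0.86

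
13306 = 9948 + 3358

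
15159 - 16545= -1386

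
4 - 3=1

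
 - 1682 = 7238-8920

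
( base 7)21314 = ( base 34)4jx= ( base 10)5303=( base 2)1010010110111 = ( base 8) 12267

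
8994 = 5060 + 3934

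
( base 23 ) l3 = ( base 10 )486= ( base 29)gm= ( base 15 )226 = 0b111100110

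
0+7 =7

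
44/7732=11/1933 = 0.01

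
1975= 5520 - 3545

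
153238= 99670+53568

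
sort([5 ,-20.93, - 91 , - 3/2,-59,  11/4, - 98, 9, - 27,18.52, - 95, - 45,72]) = [ - 98, - 95, - 91, - 59, - 45, - 27, - 20.93, - 3/2, 11/4, 5,9,18.52, 72 ] 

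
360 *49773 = 17918280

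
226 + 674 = 900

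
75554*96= 7253184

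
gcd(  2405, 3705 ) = 65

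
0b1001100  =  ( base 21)3d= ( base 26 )2O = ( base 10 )76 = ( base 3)2211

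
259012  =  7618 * 34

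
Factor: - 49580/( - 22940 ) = 31^ ( - 1)*67^1= 67/31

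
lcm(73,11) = 803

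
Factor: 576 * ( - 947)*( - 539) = 294009408 = 2^6*3^2*7^2*11^1*947^1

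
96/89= 1 + 7/89 = 1.08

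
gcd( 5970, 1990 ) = 1990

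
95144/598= 47572/299 = 159.10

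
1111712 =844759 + 266953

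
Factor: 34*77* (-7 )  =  -18326 = -2^1*7^2*11^1*17^1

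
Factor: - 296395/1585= -11^1*17^1= -187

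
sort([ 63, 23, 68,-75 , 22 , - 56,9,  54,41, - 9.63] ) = [ - 75, - 56,  -  9.63,  9,22,  23,  41, 54,63, 68]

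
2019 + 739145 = 741164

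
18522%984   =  810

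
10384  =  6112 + 4272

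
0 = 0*395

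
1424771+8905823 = 10330594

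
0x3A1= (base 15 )41e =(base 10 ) 929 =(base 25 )1c4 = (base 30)10t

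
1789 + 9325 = 11114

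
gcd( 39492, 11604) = 12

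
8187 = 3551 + 4636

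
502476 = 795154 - 292678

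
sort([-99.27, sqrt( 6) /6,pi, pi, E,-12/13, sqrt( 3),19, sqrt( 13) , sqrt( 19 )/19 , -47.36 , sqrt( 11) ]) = [ - 99.27, - 47.36, - 12/13 , sqrt ( 19 ) /19, sqrt( 6)/6, sqrt( 3 ),E,pi, pi, sqrt( 11 ),sqrt(13),19] 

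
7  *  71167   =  498169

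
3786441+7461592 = 11248033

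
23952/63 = 380 + 4/21  =  380.19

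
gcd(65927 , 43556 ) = 1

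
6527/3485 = 6527/3485 = 1.87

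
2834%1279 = 276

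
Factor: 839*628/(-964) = -131723/241 = -157^1*241^(-1 ) * 839^1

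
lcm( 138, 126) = 2898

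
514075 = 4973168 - 4459093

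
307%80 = 67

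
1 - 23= - 22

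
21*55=1155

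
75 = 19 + 56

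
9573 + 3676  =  13249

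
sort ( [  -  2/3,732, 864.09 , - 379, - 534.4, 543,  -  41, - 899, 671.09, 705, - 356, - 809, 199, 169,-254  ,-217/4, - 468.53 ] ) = [ - 899, - 809, - 534.4 , - 468.53,  -  379, - 356, - 254, - 217/4, - 41,-2/3,169, 199, 543 , 671.09,705,732, 864.09 ]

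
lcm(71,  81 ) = 5751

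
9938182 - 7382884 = 2555298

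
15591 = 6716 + 8875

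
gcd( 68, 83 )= 1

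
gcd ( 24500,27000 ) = 500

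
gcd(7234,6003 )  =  1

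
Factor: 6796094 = 2^1*3398047^1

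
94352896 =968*97472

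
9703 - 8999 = 704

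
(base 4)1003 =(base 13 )52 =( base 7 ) 124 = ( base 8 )103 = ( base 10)67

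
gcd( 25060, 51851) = 1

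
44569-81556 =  -36987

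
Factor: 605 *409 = 5^1*11^2*409^1 = 247445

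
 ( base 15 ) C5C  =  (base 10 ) 2787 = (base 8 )5343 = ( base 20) 6j7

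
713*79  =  56327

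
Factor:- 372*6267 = -2331324 = -  2^2*3^2*31^1*2089^1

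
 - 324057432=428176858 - 752234290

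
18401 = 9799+8602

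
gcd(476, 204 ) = 68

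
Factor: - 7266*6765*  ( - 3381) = 2^1*3^3*5^1*7^3*11^1*23^1*41^1*173^1 = 166191330690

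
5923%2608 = 707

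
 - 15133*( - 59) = 892847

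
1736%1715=21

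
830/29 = 28 + 18/29 =28.62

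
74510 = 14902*5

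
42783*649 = 27766167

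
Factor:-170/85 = -2 = - 2^1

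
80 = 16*5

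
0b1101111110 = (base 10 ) 894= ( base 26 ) 18A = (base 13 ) 53A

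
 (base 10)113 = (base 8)161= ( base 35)38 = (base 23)4l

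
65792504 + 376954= 66169458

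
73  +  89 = 162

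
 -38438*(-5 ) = 192190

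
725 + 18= 743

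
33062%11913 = 9236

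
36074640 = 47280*763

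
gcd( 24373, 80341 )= 1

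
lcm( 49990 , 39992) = 199960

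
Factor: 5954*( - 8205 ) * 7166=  -2^2*3^1*5^1  *13^1*229^1*547^1*3583^1 =- 350077516620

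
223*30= 6690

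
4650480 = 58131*80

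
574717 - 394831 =179886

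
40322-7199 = 33123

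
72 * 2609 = 187848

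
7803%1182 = 711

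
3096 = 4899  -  1803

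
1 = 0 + 1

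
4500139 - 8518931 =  - 4018792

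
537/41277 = 179/13759 =0.01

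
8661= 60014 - 51353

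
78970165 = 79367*995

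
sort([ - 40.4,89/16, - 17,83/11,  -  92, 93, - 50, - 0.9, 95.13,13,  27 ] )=[ - 92, - 50, - 40.4, - 17, - 0.9, 89/16,  83/11,13, 27  ,  93,  95.13 ]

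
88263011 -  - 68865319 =157128330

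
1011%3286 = 1011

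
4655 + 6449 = 11104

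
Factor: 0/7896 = 0^1  =  0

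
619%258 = 103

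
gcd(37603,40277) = 1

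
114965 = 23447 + 91518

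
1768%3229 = 1768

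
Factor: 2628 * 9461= 2^2*3^2*73^1 * 9461^1= 24863508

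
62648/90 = 696 + 4/45=696.09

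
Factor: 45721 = 13^1* 3517^1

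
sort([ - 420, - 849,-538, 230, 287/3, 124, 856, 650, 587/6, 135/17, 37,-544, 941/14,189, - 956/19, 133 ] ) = [ - 849, - 544,-538,-420,-956/19, 135/17, 37, 941/14,287/3, 587/6,124, 133,189, 230, 650,856]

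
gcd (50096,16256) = 16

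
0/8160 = 0 = 0.00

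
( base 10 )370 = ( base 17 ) 14D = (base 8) 562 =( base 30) CA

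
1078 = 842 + 236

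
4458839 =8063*553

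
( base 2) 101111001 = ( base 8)571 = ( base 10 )377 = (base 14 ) 1CD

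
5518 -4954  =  564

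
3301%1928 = 1373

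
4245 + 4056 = 8301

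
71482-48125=23357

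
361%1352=361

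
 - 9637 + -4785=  - 14422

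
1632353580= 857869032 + 774484548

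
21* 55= 1155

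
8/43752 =1/5469 =0.00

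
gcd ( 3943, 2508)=1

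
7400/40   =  185 =185.00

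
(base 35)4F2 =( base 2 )1010100110011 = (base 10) 5427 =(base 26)80j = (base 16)1533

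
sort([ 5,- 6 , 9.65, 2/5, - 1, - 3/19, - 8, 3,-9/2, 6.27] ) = [-8, - 6, - 9/2, - 1, -3/19 , 2/5,  3 , 5,6.27,9.65 ] 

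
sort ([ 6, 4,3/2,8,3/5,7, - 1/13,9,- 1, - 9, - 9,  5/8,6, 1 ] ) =[ - 9 , - 9 ,- 1, - 1/13, 3/5, 5/8, 1,  3/2,4,6 , 6, 7 , 8,9]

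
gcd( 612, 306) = 306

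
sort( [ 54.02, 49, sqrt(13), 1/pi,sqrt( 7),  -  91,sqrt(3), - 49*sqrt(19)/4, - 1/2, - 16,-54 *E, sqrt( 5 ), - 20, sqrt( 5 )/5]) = [ - 54*E, - 91, - 49*sqrt(19)/4,-20, - 16, - 1/2, 1/pi,sqrt( 5)/5, sqrt( 3),sqrt( 5),  sqrt( 7), sqrt( 13), 49,  54.02 ]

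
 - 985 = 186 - 1171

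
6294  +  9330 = 15624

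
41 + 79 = 120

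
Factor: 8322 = 2^1*3^1*19^1*73^1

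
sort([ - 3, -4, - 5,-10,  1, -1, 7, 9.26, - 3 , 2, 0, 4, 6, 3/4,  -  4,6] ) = [ - 10,-5, - 4, - 4,- 3,- 3,- 1, 0, 3/4, 1, 2,4, 6, 6,  7,9.26]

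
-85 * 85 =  - 7225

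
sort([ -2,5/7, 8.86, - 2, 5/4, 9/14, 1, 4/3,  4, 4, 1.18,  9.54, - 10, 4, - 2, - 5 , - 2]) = [-10,  -  5 , - 2, - 2, - 2, - 2, 9/14 , 5/7, 1 , 1.18, 5/4, 4/3, 4, 4, 4, 8.86,9.54]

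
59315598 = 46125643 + 13189955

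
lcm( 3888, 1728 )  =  15552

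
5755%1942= 1871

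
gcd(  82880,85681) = 1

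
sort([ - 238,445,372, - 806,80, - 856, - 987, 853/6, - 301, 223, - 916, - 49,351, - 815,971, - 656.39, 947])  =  [- 987, - 916, - 856 , - 815,  -  806, - 656.39, - 301 , - 238,-49,80, 853/6,223,351,372,  445,947,971]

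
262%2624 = 262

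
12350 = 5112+7238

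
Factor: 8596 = 2^2*7^1*307^1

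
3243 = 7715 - 4472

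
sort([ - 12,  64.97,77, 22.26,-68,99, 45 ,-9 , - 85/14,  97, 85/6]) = [-68, - 12, - 9,-85/14, 85/6,22.26,45,64.97, 77,97, 99]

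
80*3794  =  303520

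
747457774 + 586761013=1334218787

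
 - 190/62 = - 4  +  29/31=   - 3.06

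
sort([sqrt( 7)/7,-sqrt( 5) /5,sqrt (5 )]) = [ - sqrt( 5 )/5, sqrt( 7)/7,sqrt(  5) ]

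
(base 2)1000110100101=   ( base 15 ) 1512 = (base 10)4517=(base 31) 4lm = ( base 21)A52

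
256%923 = 256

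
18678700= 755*24740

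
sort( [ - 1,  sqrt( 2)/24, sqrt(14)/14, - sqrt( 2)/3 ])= [ - 1, - sqrt( 2)/3,sqrt(2) /24,  sqrt(14)/14] 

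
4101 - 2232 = 1869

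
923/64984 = 923/64984 = 0.01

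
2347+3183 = 5530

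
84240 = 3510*24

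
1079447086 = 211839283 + 867607803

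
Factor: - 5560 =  - 2^3*5^1*139^1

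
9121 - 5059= 4062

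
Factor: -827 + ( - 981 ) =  - 1808 = - 2^4*113^1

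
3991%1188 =427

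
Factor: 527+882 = 1409 = 1409^1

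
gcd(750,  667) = 1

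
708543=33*21471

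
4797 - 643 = 4154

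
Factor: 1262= 2^1*631^1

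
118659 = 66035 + 52624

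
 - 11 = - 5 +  - 6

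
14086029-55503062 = -41417033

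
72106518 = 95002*759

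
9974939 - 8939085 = 1035854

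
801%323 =155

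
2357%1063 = 231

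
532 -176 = 356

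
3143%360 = 263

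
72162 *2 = 144324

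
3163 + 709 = 3872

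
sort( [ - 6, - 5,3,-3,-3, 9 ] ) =[ - 6 , - 5, - 3, - 3,3 , 9] 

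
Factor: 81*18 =1458 = 2^1*3^6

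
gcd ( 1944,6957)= 9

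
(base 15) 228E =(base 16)1ca6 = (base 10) 7334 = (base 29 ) 8kq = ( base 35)5yj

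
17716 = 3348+14368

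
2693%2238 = 455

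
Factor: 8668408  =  2^3 * 7^1*19^1*8147^1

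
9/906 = 3/302 = 0.01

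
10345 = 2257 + 8088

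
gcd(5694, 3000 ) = 6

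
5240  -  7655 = - 2415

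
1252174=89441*14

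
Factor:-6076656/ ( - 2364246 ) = 17768/6913 = 2^3* 31^( - 1)*223^ ( - 1)*2221^1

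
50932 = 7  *7276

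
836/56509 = 836/56509 = 0.01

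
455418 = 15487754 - 15032336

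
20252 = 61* 332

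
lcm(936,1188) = 30888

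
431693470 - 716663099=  - 284969629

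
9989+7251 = 17240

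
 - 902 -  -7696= 6794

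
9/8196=3/2732 = 0.00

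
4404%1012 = 356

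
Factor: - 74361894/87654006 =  - 12393649/14609001 = - 3^( - 1) * 11^ ( - 1 )*17^ ( - 1 )*26041^ ( - 1 )*12393649^1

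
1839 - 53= 1786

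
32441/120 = 270+41/120= 270.34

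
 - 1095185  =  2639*( - 415 ) 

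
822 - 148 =674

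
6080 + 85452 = 91532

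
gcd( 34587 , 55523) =1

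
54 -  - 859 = 913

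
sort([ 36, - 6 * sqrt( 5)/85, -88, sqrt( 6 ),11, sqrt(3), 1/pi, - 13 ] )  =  [ - 88, - 13 , - 6*sqrt(5)/85,  1/pi,sqrt(  3),sqrt( 6),11, 36]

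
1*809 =809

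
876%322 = 232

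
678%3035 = 678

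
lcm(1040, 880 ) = 11440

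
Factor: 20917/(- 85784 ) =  - 2^( - 3)*13^1 * 1609^1*10723^ ( - 1 )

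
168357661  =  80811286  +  87546375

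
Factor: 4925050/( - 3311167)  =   - 2^1*5^2 *13^1*37^( - 1)*7577^1 * 89491^( -1)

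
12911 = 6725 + 6186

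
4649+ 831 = 5480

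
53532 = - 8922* (-6 )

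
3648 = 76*48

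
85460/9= 85460/9 = 9495.56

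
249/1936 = 249/1936 = 0.13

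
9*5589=50301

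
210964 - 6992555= -6781591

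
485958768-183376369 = 302582399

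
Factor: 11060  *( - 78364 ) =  - 2^4*5^1*7^1*11^1 * 13^1*79^1*137^1=-866705840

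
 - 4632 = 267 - 4899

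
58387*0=0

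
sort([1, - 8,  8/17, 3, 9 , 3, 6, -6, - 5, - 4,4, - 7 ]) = [ - 8, - 7, - 6, - 5, - 4,8/17 , 1, 3, 3, 4, 6, 9 ] 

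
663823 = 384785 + 279038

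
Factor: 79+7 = 2^1*43^1 = 86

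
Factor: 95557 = 7^1*11^1*17^1*73^1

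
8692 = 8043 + 649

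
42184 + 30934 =73118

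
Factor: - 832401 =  - 3^2*92489^1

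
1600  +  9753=11353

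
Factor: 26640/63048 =30/71 = 2^1 * 3^1  *5^1 * 71^( - 1 ) 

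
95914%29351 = 7861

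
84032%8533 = 7235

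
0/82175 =0 = 0.00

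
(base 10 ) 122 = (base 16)7a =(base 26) 4i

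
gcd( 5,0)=5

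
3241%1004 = 229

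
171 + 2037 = 2208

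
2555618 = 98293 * 26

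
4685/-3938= - 2+3191/3938 =- 1.19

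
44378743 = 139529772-95151029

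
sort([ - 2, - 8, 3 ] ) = [ - 8, - 2, 3]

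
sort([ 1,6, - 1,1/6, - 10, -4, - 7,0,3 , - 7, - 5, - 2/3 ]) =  [ - 10, - 7, - 7 , - 5,- 4,- 1, - 2/3,0 , 1/6, 1,3,6 ] 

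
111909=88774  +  23135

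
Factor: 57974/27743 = 2^1*7^1*41^1*101^1*27743^(  -  1 )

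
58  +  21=79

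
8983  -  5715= 3268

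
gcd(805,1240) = 5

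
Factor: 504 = 2^3*3^2*7^1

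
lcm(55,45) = 495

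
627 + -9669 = -9042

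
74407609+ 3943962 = 78351571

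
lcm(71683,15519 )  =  1505343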